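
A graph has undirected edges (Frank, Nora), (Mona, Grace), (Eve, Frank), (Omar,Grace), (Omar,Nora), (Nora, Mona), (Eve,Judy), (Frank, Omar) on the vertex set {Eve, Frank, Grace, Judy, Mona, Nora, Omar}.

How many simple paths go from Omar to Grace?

Omar–Frank–Nora–Mona–Grace
Omar–Grace
Omar–Nora–Mona–Grace

3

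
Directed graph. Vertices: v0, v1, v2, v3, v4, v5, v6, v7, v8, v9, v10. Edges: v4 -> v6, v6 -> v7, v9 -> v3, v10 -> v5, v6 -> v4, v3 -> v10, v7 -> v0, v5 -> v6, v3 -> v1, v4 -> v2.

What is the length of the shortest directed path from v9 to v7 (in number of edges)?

Distance 0: v9.
Distance 1: v3.
Distance 2: v1, v10.
Distance 3: v5.
Distance 4: v6.
Distance 5: v4, v7 — contains v7.

5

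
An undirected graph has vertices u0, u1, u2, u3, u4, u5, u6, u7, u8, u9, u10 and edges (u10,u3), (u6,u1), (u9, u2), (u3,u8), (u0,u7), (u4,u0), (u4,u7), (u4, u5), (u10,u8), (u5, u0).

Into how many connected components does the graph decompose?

From u0: component {u0, u4, u5, u7}.
From u1: component {u1, u6}.
From u2: component {u2, u9}.
From u3: component {u3, u8, u10}.
That's 4 components.

4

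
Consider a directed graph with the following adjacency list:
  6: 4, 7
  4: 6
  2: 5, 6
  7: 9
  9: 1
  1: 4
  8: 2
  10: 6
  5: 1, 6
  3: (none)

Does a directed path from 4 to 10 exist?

No

Explore from 4.
Distance 1: reach 6.
Distance 2: reach 7.
Distance 3: reach 9.
Distance 4: reach 1.
The search from 4 is exhausted; no directed path reaches 10.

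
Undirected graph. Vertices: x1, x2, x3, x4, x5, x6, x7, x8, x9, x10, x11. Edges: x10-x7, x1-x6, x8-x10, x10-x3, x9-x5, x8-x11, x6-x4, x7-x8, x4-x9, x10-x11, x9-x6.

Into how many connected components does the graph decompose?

3

From x1: component {x1, x4, x5, x6, x9}.
From x2: component {x2}.
From x3: component {x3, x7, x8, x10, x11}.
That's 3 components.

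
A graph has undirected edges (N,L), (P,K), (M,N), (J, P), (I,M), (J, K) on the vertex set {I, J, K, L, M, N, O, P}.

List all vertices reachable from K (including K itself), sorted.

J, K, P

Start at K.
Its neighbours: J, P.
Nothing further is reachable.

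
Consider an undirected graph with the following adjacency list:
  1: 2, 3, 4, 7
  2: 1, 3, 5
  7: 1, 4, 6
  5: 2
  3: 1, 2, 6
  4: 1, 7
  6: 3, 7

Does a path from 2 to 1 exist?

Explore from 2.
Distance 1: reach 1, 3, 5.
Found 1.

Yes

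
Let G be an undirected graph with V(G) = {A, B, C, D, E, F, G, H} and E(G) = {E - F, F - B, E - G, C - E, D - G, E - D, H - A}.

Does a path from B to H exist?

Explore from B.
Distance 1: reach F.
Distance 2: reach E.
Distance 3: reach C, D, G.
The search is exhausted without reaching H; it lies in a different component.

No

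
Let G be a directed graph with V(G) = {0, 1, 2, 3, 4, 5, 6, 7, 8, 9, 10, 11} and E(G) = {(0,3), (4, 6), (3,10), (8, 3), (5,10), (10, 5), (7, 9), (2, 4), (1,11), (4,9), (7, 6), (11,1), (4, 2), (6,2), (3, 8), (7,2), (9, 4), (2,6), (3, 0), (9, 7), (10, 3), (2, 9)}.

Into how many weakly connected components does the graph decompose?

3

From 0: component {0, 3, 5, 8, 10}.
From 1: component {1, 11}.
From 2: component {2, 4, 6, 7, 9}.
That's 3 components.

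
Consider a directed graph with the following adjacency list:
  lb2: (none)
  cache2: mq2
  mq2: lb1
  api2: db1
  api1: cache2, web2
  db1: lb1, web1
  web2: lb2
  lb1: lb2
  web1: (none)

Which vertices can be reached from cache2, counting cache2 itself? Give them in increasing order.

Start at cache2.
Its neighbours: mq2.
Then their neighbours: lb1.
Then next layer: lb2.
Nothing further is reachable.

cache2, lb1, lb2, mq2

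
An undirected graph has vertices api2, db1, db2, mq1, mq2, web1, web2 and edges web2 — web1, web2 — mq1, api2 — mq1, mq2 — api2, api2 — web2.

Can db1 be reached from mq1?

No

Explore from mq1.
Distance 1: reach api2, web2.
Distance 2: reach mq2, web1.
The search is exhausted without reaching db1; it lies in a different component.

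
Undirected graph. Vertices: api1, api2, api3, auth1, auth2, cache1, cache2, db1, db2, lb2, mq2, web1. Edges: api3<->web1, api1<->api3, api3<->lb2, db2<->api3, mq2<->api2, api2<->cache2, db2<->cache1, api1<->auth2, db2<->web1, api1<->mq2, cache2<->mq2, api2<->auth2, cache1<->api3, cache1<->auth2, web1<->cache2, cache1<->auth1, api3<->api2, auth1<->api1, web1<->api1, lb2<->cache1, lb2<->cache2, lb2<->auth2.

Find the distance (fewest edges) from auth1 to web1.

2

Distance 0: auth1.
Distance 1: api1, cache1.
Distance 2: api3, auth2, db2, lb2, mq2, web1 — contains web1.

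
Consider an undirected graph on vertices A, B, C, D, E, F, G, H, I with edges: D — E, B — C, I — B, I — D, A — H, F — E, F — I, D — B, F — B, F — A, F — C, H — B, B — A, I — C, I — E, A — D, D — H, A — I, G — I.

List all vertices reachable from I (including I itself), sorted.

A, B, C, D, E, F, G, H, I

Start at I.
Its neighbours: A, B, C, D, E, F, G.
Then their neighbours: H.
Every vertex is now reached.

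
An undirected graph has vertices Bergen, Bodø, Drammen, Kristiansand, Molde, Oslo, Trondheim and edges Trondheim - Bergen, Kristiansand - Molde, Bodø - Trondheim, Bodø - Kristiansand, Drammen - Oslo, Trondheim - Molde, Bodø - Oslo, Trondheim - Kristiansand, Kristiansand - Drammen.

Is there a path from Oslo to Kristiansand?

Yes

Explore from Oslo.
Distance 1: reach Bodø, Drammen.
Distance 2: reach Kristiansand, Trondheim.
Found Kristiansand.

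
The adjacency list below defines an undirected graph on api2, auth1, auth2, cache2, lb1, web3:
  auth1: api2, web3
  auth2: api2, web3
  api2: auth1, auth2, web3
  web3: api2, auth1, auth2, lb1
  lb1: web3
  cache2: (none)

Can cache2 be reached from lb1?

No

Explore from lb1.
Distance 1: reach web3.
Distance 2: reach api2, auth1, auth2.
The search is exhausted without reaching cache2; it lies in a different component.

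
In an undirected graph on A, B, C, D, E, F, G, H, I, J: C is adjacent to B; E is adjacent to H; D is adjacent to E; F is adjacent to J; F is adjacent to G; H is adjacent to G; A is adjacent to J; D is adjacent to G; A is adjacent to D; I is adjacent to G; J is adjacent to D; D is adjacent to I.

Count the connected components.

2

From A: component {A, D, E, F, G, H, I, J}.
From B: component {B, C}.
That's 2 components.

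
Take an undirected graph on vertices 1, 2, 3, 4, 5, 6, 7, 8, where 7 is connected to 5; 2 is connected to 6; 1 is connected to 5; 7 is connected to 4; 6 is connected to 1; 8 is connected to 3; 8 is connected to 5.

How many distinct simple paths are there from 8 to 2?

8–5–1–6–2

1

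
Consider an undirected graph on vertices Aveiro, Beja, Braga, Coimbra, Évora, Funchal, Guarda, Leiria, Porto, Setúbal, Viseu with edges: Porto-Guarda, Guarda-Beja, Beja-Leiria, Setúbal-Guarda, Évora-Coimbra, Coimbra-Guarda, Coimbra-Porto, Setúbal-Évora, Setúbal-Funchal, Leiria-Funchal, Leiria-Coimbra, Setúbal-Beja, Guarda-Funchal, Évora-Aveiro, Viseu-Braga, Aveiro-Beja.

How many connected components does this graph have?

From Aveiro: component {Aveiro, Beja, Coimbra, Évora, Funchal, Guarda, Leiria, Porto, Setúbal}.
From Braga: component {Braga, Viseu}.
That's 2 components.

2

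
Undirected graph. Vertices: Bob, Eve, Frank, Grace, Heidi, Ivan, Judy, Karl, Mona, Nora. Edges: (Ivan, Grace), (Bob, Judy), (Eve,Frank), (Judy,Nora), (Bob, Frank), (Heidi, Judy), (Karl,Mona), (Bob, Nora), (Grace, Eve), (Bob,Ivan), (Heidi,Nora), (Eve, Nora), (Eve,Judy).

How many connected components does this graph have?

From Bob: component {Bob, Eve, Frank, Grace, Heidi, Ivan, Judy, Nora}.
From Karl: component {Karl, Mona}.
That's 2 components.

2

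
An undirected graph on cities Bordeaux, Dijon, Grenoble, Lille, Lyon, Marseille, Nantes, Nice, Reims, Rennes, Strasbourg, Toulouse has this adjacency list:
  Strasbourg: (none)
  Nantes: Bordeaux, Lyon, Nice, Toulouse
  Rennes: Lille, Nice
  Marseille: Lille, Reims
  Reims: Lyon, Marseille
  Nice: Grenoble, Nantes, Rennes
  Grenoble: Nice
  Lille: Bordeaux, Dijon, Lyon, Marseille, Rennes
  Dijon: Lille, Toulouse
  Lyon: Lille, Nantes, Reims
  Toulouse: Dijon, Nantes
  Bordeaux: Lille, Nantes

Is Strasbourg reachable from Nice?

No

Explore from Nice.
Distance 1: reach Grenoble, Nantes, Rennes.
Distance 2: reach Bordeaux, Lille, Lyon, Toulouse.
Distance 3: reach Dijon, Marseille, Reims.
The search is exhausted without reaching Strasbourg; it lies in a different component.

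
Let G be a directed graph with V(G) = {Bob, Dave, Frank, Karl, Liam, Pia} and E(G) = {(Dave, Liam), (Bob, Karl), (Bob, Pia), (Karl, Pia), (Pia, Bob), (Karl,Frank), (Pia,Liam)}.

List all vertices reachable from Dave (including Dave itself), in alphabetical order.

Dave, Liam

Start at Dave.
Its neighbours: Liam.
Nothing further is reachable.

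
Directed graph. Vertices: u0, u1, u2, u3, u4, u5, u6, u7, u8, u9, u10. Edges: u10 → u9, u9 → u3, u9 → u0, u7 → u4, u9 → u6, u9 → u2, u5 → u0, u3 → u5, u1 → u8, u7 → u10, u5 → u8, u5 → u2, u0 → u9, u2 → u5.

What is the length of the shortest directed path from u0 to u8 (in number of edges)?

4

Distance 0: u0.
Distance 1: u9.
Distance 2: u2, u3, u6.
Distance 3: u5.
Distance 4: u8 — contains u8.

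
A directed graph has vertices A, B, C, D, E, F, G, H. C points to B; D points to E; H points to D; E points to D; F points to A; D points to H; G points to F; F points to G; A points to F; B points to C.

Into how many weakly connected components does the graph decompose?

3

From A: component {A, F, G}.
From B: component {B, C}.
From D: component {D, E, H}.
That's 3 components.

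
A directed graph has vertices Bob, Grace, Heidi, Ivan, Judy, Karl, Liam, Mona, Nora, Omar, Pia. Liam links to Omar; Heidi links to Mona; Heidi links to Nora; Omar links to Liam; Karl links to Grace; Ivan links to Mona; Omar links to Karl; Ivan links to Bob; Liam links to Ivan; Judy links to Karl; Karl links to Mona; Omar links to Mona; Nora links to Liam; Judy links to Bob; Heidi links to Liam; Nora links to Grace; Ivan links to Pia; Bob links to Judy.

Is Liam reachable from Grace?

Grace has no outgoing edges, so nothing is reachable from it.

No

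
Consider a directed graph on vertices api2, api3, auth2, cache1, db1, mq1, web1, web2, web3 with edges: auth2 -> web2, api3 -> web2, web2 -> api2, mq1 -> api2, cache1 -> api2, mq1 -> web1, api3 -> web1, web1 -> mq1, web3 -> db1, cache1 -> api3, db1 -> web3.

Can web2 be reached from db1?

No

Explore from db1.
Distance 1: reach web3.
The search from db1 is exhausted; no directed path reaches web2.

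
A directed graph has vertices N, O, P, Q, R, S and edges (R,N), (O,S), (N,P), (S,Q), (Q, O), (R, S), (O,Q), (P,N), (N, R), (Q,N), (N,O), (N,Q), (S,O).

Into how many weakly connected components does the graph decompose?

1

From N: component {N, O, P, Q, R, S}.
That's 1 component.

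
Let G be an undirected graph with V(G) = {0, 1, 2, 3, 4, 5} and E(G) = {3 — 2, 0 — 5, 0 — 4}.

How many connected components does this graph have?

3

From 0: component {0, 4, 5}.
From 1: component {1}.
From 2: component {2, 3}.
That's 3 components.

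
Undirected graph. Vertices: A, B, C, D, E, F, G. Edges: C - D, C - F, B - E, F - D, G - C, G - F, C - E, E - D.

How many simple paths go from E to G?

7

E–C–D–F–G
E–C–F–G
E–C–G
E–D–C–F–G
E–D–C–G
E–D–F–C–G
E–D–F–G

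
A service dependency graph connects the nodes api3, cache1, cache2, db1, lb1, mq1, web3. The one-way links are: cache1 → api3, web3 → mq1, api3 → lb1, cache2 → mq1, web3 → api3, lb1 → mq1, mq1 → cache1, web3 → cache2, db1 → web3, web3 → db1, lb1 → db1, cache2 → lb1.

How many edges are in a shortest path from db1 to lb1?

Distance 0: db1.
Distance 1: web3.
Distance 2: api3, cache2, mq1.
Distance 3: cache1, lb1 — contains lb1.

3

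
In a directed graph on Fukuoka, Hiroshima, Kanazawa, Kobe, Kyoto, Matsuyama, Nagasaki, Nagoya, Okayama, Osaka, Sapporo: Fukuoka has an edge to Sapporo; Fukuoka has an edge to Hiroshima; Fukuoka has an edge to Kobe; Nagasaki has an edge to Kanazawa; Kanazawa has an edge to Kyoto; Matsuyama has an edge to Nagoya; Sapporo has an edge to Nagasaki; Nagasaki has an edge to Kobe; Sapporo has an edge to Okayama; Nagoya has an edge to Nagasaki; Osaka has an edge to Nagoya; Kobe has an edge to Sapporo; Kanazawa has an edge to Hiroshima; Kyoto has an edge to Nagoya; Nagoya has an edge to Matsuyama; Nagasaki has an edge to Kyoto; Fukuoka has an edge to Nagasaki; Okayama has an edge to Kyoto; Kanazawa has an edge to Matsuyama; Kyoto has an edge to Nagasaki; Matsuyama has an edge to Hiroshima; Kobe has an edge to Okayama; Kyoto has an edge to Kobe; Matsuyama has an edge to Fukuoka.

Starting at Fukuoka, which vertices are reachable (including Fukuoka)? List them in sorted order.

Start at Fukuoka.
Its neighbours: Hiroshima, Kobe, Nagasaki, Sapporo.
Then their neighbours: Kanazawa, Kyoto, Okayama.
Then next layer: Matsuyama, Nagoya.
Nothing further is reachable.

Fukuoka, Hiroshima, Kanazawa, Kobe, Kyoto, Matsuyama, Nagasaki, Nagoya, Okayama, Sapporo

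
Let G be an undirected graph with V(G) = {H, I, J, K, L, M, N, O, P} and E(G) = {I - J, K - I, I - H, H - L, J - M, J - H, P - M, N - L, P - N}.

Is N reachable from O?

No

O has no edges, so nothing is reachable from it.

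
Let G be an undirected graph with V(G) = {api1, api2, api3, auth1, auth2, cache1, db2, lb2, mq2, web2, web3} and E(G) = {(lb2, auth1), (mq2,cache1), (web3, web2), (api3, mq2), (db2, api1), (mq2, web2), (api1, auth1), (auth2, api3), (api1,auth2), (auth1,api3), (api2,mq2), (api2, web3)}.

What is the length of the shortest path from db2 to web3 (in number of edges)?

6

Distance 0: db2.
Distance 1: api1.
Distance 2: auth1, auth2.
Distance 3: api3, lb2.
Distance 4: mq2.
Distance 5: api2, cache1, web2.
Distance 6: web3 — contains web3.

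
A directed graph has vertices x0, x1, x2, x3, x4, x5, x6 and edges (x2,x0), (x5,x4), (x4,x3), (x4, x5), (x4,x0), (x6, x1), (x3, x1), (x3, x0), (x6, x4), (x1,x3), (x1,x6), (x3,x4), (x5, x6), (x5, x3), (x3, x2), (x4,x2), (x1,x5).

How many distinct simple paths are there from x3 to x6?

3

x3→x1→x5→x6
x3→x1→x6
x3→x4→x5→x6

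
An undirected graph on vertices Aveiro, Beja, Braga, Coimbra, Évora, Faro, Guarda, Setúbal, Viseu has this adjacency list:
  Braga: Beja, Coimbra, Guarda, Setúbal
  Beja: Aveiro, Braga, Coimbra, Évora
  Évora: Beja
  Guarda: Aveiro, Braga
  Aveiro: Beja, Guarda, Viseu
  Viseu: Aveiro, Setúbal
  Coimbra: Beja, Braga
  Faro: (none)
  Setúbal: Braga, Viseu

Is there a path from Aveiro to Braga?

Explore from Aveiro.
Distance 1: reach Beja, Guarda, Viseu.
Distance 2: reach Braga, Coimbra, Évora, Setúbal.
Found Braga.

Yes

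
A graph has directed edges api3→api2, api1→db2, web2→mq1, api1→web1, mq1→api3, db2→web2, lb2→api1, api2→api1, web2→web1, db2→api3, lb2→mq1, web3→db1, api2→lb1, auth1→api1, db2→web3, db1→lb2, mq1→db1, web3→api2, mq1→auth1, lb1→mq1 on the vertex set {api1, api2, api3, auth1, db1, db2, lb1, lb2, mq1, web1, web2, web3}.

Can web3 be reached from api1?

Explore from api1.
Distance 1: reach db2, web1.
Distance 2: reach api3, web2, web3.
Found web3.

Yes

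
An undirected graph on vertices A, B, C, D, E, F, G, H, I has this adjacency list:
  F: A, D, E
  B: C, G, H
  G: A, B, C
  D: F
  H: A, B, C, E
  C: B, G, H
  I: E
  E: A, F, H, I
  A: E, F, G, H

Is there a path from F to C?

Yes

Explore from F.
Distance 1: reach A, D, E.
Distance 2: reach G, H, I.
Distance 3: reach B, C.
Found C.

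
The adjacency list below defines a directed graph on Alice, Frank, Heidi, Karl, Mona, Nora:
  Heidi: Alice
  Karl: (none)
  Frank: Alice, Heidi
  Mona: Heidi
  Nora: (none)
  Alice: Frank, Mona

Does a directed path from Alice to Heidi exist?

Explore from Alice.
Distance 1: reach Frank, Mona.
Distance 2: reach Heidi.
Found Heidi.

Yes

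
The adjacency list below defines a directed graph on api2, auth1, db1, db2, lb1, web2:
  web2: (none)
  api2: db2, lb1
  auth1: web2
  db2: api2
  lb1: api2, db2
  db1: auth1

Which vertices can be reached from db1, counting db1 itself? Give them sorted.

auth1, db1, web2

Start at db1.
Its neighbours: auth1.
Then their neighbours: web2.
Nothing further is reachable.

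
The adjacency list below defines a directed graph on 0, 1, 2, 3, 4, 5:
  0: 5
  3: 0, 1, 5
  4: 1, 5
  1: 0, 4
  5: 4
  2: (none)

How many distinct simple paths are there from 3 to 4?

4

3→0→5→4
3→1→0→5→4
3→1→4
3→5→4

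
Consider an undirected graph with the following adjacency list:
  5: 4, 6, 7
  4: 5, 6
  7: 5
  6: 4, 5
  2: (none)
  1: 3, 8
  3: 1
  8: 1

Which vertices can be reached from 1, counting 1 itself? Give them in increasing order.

Start at 1.
Its neighbours: 3, 8.
Nothing further is reachable.

1, 3, 8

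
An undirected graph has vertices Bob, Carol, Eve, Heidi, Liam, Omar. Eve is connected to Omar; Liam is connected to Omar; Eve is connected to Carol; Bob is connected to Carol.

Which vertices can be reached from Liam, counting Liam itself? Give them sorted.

Bob, Carol, Eve, Liam, Omar

Start at Liam.
Its neighbours: Omar.
Then their neighbours: Eve.
Then next layer: Carol.
Then next layer: Bob.
Nothing further is reachable.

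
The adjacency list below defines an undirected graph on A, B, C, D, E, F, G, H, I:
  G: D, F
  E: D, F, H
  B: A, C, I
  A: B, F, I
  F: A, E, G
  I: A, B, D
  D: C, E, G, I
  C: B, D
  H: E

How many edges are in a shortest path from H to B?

4

Distance 0: H.
Distance 1: E.
Distance 2: D, F.
Distance 3: A, C, G, I.
Distance 4: B — contains B.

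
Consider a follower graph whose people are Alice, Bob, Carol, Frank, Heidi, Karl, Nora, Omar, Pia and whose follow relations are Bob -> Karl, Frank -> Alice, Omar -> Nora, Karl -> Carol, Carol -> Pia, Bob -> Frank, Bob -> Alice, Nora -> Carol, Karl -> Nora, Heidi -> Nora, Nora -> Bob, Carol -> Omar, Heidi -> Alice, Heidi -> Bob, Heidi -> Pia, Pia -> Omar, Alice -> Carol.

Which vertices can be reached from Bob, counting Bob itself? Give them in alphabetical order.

Alice, Bob, Carol, Frank, Karl, Nora, Omar, Pia

Start at Bob.
Its neighbours: Alice, Frank, Karl.
Then their neighbours: Carol, Nora.
Then next layer: Omar, Pia.
Nothing further is reachable.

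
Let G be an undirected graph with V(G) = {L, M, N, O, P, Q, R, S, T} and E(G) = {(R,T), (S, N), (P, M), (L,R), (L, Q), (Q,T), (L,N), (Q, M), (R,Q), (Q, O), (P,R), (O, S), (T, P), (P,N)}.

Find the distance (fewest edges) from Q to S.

2

Distance 0: Q.
Distance 1: L, M, O, R, T.
Distance 2: N, P, S — contains S.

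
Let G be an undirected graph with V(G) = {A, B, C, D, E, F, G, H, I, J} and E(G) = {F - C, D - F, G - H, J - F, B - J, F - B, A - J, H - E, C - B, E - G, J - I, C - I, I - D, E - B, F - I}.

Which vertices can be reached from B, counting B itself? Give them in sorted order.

A, B, C, D, E, F, G, H, I, J

Start at B.
Its neighbours: C, E, F, J.
Then their neighbours: A, D, G, H, I.
Every vertex is now reached.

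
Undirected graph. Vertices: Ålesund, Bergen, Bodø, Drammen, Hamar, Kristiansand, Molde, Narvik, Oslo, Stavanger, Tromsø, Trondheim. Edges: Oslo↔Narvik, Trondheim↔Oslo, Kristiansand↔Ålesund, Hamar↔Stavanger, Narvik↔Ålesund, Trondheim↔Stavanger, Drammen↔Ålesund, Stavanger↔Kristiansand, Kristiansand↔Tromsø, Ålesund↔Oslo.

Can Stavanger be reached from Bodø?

No

Bodø has no edges, so nothing is reachable from it.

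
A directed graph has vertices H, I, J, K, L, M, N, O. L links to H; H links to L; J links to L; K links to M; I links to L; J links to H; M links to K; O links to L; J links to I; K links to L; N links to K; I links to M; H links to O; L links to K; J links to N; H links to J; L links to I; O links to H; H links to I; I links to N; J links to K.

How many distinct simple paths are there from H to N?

7

H→I→N
H→J→I→N
H→J→K→L→I→N
H→J→L→I→N
H→J→N
H→L→I→N
H→O→L→I→N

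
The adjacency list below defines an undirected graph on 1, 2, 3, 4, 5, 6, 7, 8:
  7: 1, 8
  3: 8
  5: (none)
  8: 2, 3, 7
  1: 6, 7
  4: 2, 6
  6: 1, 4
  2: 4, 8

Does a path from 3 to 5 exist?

Explore from 3.
Distance 1: reach 8.
Distance 2: reach 2, 7.
Distance 3: reach 1, 4.
Distance 4: reach 6.
The search is exhausted without reaching 5; it lies in a different component.

No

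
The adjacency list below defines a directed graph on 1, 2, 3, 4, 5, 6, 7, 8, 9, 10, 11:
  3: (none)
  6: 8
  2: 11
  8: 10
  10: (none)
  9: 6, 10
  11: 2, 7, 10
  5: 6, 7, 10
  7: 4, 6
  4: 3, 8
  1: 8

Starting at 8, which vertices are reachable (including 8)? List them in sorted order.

8, 10

Start at 8.
Its neighbours: 10.
Nothing further is reachable.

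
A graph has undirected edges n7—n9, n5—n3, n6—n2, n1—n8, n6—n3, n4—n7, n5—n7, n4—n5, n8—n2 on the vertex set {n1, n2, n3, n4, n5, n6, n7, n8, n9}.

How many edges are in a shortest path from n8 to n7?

Distance 0: n8.
Distance 1: n1, n2.
Distance 2: n6.
Distance 3: n3.
Distance 4: n5.
Distance 5: n4, n7 — contains n7.

5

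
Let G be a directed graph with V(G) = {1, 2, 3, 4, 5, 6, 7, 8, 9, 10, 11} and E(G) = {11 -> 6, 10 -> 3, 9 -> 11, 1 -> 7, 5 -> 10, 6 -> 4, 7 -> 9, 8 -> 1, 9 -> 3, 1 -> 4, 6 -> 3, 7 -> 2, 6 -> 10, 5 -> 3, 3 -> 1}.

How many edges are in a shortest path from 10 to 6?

Distance 0: 10.
Distance 1: 3.
Distance 2: 1.
Distance 3: 4, 7.
Distance 4: 2, 9.
Distance 5: 11.
Distance 6: 6 — contains 6.

6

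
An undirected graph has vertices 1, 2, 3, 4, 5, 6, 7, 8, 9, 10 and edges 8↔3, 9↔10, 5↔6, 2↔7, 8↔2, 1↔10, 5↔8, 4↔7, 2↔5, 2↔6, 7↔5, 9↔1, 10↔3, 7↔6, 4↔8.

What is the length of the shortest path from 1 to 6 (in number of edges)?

Distance 0: 1.
Distance 1: 9, 10.
Distance 2: 3.
Distance 3: 8.
Distance 4: 2, 4, 5.
Distance 5: 6, 7 — contains 6.

5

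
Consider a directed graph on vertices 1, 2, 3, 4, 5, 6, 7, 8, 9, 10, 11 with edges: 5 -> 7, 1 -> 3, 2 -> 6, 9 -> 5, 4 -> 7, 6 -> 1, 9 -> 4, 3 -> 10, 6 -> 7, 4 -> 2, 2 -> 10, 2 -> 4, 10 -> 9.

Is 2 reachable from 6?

Yes

Explore from 6.
Distance 1: reach 1, 7.
Distance 2: reach 3.
Distance 3: reach 10.
Distance 4: reach 9.
Distance 5: reach 4, 5.
Distance 6: reach 2.
Found 2.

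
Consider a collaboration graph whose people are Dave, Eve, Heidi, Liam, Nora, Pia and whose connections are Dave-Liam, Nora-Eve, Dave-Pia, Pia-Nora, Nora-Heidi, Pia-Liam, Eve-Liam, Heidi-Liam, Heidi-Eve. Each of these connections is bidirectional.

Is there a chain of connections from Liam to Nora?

Explore from Liam.
Distance 1: reach Dave, Eve, Heidi, Pia.
Distance 2: reach Nora.
Found Nora.

Yes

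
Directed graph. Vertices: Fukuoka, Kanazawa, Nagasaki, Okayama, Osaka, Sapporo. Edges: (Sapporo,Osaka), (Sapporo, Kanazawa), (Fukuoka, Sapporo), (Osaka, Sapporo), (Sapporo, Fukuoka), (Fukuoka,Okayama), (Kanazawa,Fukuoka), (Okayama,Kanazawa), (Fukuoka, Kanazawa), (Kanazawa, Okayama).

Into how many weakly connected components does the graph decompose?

From Fukuoka: component {Fukuoka, Kanazawa, Okayama, Osaka, Sapporo}.
From Nagasaki: component {Nagasaki}.
That's 2 components.

2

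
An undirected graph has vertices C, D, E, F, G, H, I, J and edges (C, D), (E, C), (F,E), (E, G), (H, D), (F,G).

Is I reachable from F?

Explore from F.
Distance 1: reach E, G.
Distance 2: reach C.
Distance 3: reach D.
Distance 4: reach H.
The search is exhausted without reaching I; it lies in a different component.

No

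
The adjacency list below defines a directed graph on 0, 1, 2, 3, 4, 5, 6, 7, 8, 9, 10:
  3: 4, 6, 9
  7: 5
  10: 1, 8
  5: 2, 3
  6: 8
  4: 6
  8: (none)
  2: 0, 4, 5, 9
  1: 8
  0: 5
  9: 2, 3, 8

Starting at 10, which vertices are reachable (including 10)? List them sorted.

1, 8, 10

Start at 10.
Its neighbours: 1, 8.
Nothing further is reachable.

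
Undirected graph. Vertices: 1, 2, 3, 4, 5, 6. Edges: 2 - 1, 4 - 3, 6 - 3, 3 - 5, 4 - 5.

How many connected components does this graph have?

2

From 1: component {1, 2}.
From 3: component {3, 4, 5, 6}.
That's 2 components.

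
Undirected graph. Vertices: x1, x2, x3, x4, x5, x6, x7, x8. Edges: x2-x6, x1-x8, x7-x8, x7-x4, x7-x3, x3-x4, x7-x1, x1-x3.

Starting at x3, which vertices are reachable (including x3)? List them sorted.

x1, x3, x4, x7, x8

Start at x3.
Its neighbours: x1, x4, x7.
Then their neighbours: x8.
Nothing further is reachable.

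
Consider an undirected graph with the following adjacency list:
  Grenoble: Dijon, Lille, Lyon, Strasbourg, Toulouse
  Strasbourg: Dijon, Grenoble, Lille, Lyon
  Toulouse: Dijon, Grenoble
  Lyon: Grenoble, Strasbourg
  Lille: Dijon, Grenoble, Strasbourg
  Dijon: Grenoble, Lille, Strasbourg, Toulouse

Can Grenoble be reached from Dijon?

Explore from Dijon.
Distance 1: reach Grenoble, Lille, Strasbourg, Toulouse.
Found Grenoble.

Yes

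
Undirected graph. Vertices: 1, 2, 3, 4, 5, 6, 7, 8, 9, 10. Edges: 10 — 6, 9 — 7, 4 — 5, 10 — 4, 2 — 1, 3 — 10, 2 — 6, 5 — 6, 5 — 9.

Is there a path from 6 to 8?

No

Explore from 6.
Distance 1: reach 2, 5, 10.
Distance 2: reach 1, 3, 4, 9.
Distance 3: reach 7.
The search is exhausted without reaching 8; it lies in a different component.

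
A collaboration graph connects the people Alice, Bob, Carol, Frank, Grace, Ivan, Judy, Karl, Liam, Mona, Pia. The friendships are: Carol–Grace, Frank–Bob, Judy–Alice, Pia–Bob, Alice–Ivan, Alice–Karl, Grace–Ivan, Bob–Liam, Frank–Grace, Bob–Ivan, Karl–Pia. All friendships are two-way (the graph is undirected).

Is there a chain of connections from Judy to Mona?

Explore from Judy.
Distance 1: reach Alice.
Distance 2: reach Ivan, Karl.
Distance 3: reach Bob, Grace, Pia.
Distance 4: reach Carol, Frank, Liam.
The search is exhausted without reaching Mona; it lies in a different component.

No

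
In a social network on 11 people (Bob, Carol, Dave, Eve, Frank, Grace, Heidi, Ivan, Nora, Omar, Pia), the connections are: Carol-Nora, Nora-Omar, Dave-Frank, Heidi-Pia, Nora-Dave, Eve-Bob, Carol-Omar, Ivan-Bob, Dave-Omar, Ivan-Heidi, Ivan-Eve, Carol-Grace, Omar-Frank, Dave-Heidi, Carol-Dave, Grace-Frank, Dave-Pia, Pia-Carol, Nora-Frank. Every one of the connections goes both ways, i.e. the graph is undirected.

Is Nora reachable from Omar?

Yes

Explore from Omar.
Distance 1: reach Carol, Dave, Frank, Nora.
Found Nora.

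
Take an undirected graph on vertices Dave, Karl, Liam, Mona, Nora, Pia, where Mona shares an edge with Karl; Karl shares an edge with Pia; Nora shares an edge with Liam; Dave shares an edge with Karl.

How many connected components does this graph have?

From Dave: component {Dave, Karl, Mona, Pia}.
From Liam: component {Liam, Nora}.
That's 2 components.

2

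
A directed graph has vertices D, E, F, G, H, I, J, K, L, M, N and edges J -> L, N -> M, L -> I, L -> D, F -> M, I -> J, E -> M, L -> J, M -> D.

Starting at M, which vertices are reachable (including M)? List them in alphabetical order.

Start at M.
Its neighbours: D.
Nothing further is reachable.

D, M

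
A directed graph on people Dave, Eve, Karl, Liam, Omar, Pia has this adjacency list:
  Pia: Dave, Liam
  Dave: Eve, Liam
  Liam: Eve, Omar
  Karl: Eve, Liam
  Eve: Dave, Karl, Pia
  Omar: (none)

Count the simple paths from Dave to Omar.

3

Dave→Eve→Karl→Liam→Omar
Dave→Eve→Pia→Liam→Omar
Dave→Liam→Omar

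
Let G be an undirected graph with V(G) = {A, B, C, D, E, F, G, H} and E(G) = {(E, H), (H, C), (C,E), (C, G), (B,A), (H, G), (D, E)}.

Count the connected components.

From A: component {A, B}.
From C: component {C, D, E, G, H}.
From F: component {F}.
That's 3 components.

3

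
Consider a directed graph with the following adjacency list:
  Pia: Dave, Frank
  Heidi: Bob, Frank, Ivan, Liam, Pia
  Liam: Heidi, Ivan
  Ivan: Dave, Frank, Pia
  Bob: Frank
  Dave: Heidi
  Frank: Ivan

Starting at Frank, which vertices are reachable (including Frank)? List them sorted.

Bob, Dave, Frank, Heidi, Ivan, Liam, Pia

Start at Frank.
Its neighbours: Ivan.
Then their neighbours: Dave, Pia.
Then next layer: Heidi.
Then next layer: Bob, Liam.
Every vertex is now reached.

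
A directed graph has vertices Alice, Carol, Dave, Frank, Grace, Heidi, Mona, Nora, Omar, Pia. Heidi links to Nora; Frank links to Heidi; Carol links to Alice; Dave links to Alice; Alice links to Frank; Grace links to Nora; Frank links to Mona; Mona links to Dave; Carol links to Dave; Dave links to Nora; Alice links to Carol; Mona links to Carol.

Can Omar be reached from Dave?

No

Explore from Dave.
Distance 1: reach Alice, Nora.
Distance 2: reach Carol, Frank.
Distance 3: reach Heidi, Mona.
The search from Dave is exhausted; no directed path reaches Omar.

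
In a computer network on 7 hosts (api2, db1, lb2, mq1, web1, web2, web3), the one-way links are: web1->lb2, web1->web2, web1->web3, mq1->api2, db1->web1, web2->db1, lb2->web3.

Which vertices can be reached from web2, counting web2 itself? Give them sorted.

db1, lb2, web1, web2, web3

Start at web2.
Its neighbours: db1.
Then their neighbours: web1.
Then next layer: lb2, web3.
Nothing further is reachable.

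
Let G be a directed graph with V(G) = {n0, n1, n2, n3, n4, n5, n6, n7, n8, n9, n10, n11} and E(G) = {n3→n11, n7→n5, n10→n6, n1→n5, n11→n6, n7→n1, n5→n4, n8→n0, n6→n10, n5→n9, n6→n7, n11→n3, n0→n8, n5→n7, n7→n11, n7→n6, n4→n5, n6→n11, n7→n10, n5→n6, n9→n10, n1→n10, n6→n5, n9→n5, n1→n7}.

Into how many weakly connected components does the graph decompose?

From n0: component {n0, n8}.
From n1: component {n1, n3, n4, n5, n6, n7, n9, n10, n11}.
From n2: component {n2}.
That's 3 components.

3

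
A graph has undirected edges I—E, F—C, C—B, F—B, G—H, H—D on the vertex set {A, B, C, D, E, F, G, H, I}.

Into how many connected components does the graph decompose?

From A: component {A}.
From B: component {B, C, F}.
From D: component {D, G, H}.
From E: component {E, I}.
That's 4 components.

4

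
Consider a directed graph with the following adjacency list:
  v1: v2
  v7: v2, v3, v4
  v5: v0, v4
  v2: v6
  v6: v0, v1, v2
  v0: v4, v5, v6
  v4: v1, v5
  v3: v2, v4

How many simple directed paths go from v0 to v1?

v0→v4→v1
v0→v5→v4→v1
v0→v6→v1

3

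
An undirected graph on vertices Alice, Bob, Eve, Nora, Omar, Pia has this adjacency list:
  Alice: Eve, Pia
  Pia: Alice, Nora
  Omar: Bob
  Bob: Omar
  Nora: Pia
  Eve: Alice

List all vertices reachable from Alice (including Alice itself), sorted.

Start at Alice.
Its neighbours: Eve, Pia.
Then their neighbours: Nora.
Nothing further is reachable.

Alice, Eve, Nora, Pia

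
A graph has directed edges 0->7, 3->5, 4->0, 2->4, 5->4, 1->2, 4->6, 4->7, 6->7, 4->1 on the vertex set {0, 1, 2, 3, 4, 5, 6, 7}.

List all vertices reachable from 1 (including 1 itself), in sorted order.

Start at 1.
Its neighbours: 2.
Then their neighbours: 4.
Then next layer: 0, 6, 7.
Nothing further is reachable.

0, 1, 2, 4, 6, 7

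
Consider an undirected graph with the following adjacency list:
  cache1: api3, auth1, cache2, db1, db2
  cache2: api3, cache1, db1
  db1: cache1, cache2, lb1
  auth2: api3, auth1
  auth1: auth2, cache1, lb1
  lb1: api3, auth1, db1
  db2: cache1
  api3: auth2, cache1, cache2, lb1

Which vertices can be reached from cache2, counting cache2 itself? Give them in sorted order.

Start at cache2.
Its neighbours: api3, cache1, db1.
Then their neighbours: auth1, auth2, db2, lb1.
Every vertex is now reached.

api3, auth1, auth2, cache1, cache2, db1, db2, lb1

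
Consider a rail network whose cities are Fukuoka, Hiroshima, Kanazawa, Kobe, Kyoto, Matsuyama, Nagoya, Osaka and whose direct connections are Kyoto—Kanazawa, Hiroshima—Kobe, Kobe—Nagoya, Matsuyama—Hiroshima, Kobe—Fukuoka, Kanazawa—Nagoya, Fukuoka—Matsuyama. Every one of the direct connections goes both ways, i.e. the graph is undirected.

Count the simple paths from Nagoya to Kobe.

1

Nagoya–Kobe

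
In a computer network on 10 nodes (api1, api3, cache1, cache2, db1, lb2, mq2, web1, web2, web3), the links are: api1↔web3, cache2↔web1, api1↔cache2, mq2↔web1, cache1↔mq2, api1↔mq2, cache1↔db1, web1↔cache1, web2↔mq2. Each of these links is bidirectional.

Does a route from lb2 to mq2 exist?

lb2 has no edges, so nothing is reachable from it.

No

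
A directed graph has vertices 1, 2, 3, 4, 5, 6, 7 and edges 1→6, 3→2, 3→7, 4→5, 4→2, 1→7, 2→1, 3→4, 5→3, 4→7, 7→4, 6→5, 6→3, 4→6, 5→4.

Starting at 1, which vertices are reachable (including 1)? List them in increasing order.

Start at 1.
Its neighbours: 6, 7.
Then their neighbours: 3, 4, 5.
Then next layer: 2.
Every vertex is now reached.

1, 2, 3, 4, 5, 6, 7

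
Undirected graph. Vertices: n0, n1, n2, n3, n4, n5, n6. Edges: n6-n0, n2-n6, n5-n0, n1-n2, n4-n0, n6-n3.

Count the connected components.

From n0: component {n0, n1, n2, n3, n4, n5, n6}.
That's 1 component.

1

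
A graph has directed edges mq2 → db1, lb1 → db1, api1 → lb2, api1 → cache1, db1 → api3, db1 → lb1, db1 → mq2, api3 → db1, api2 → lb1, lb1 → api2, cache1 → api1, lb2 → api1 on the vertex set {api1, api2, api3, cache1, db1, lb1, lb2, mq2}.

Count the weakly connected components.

2

From api1: component {api1, cache1, lb2}.
From api2: component {api2, api3, db1, lb1, mq2}.
That's 2 components.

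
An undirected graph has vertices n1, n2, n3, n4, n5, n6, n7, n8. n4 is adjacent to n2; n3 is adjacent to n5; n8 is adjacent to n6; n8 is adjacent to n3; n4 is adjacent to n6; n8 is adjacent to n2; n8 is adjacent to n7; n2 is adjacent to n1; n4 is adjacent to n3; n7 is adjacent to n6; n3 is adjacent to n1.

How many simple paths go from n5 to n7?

11

n5–n3–n1–n2–n4–n6–n7
n5–n3–n1–n2–n4–n6–n8–n7
n5–n3–n1–n2–n8–n6–n7
n5–n3–n1–n2–n8–n7
n5–n3–n4–n2–n8–n6–n7
n5–n3–n4–n2–n8–n7
n5–n3–n4–n6–n7
n5–n3–n4–n6–n8–n7
n5–n3–n8–n2–n4–n6–n7
n5–n3–n8–n6–n7
n5–n3–n8–n7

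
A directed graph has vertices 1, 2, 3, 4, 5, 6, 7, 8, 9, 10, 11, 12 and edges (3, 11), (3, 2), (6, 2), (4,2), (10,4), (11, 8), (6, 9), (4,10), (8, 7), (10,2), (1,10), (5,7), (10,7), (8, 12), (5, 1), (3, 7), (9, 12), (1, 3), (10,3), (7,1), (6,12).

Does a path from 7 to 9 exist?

No

Explore from 7.
Distance 1: reach 1.
Distance 2: reach 3, 10.
Distance 3: reach 2, 4, 11.
Distance 4: reach 8.
Distance 5: reach 12.
The search from 7 is exhausted; no directed path reaches 9.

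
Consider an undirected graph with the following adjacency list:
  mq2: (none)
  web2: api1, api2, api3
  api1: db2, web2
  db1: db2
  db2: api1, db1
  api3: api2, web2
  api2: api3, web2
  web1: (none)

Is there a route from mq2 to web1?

No

mq2 has no edges, so nothing is reachable from it.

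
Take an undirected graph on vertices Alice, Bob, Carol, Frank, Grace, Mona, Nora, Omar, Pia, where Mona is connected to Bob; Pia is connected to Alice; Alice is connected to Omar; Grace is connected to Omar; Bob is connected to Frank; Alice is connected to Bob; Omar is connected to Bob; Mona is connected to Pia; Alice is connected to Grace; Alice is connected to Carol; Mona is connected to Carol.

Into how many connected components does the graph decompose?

2

From Alice: component {Alice, Bob, Carol, Frank, Grace, Mona, Omar, Pia}.
From Nora: component {Nora}.
That's 2 components.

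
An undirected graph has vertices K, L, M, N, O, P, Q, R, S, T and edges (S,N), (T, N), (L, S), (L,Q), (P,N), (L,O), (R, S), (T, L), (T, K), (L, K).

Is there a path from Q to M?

Explore from Q.
Distance 1: reach L.
Distance 2: reach K, O, S, T.
Distance 3: reach N, R.
Distance 4: reach P.
The search is exhausted without reaching M; it lies in a different component.

No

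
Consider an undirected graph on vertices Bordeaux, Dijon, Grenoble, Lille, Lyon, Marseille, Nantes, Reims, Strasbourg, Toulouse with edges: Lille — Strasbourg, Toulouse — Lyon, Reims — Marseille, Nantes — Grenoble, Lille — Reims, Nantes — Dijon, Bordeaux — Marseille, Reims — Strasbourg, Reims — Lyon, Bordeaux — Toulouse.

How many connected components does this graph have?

From Bordeaux: component {Bordeaux, Lille, Lyon, Marseille, Reims, Strasbourg, Toulouse}.
From Dijon: component {Dijon, Grenoble, Nantes}.
That's 2 components.

2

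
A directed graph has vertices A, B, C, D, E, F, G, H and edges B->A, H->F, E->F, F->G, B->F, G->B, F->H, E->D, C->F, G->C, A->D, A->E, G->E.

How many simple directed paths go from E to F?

E→F

1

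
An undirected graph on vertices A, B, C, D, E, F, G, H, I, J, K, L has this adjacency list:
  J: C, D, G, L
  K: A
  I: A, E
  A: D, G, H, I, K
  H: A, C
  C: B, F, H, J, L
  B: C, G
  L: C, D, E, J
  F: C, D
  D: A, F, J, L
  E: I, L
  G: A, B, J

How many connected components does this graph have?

1

From A: component {A, B, C, D, E, F, G, H, I, J, K, L}.
That's 1 component.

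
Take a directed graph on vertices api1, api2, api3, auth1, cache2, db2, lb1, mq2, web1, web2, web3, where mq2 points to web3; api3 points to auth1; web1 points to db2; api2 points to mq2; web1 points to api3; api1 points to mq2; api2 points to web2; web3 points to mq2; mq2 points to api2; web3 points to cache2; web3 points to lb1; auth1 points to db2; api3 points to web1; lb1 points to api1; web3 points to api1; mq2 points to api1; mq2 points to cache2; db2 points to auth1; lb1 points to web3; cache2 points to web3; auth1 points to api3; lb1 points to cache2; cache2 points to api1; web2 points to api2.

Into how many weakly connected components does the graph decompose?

2

From api1: component {api1, api2, cache2, lb1, mq2, web2, web3}.
From api3: component {api3, auth1, db2, web1}.
That's 2 components.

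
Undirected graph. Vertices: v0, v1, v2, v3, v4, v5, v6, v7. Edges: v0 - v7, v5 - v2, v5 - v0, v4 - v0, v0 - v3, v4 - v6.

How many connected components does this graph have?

From v0: component {v0, v2, v3, v4, v5, v6, v7}.
From v1: component {v1}.
That's 2 components.

2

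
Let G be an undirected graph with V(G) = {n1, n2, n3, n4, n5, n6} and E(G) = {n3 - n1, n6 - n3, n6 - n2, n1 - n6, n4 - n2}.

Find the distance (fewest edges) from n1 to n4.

Distance 0: n1.
Distance 1: n3, n6.
Distance 2: n2.
Distance 3: n4 — contains n4.

3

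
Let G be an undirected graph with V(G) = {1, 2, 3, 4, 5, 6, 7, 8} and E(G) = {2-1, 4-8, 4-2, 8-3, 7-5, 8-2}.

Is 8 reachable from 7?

Explore from 7.
Distance 1: reach 5.
The search is exhausted without reaching 8; it lies in a different component.

No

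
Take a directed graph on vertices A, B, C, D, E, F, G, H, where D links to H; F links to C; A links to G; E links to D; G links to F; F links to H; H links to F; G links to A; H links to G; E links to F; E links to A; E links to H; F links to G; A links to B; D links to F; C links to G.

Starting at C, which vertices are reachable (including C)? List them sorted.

A, B, C, F, G, H

Start at C.
Its neighbours: G.
Then their neighbours: A, F.
Then next layer: B, H.
Nothing further is reachable.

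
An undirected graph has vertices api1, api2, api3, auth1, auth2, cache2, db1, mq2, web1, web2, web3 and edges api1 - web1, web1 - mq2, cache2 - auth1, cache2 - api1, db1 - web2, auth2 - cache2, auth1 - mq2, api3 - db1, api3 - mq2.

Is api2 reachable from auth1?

Explore from auth1.
Distance 1: reach cache2, mq2.
Distance 2: reach api1, api3, auth2, web1.
Distance 3: reach db1.
Distance 4: reach web2.
The search is exhausted without reaching api2; it lies in a different component.

No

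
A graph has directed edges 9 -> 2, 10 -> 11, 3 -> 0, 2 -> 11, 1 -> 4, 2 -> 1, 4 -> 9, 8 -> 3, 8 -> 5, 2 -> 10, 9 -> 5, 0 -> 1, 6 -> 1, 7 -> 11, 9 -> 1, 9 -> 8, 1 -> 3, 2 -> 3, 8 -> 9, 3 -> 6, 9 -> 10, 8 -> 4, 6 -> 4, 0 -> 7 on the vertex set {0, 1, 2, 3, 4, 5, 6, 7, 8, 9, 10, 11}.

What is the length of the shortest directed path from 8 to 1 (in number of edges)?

Distance 0: 8.
Distance 1: 3, 4, 5, 9.
Distance 2: 0, 1, 2, 6, 10 — contains 1.

2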